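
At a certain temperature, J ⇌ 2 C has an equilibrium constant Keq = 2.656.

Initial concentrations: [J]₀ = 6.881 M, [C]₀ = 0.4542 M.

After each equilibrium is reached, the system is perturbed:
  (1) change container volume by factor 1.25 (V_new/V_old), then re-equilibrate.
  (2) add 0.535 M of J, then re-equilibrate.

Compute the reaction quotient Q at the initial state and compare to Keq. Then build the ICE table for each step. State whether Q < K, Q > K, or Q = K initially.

Q₀ = 0.02998; Q < K (proceeds forward)

Q₀ = 0.02998 vs Keq = 2.656 ⇒ Q<K, forward
Step 1:
                   J          C
  Initial      6.881     0.4542
  Change      -1.639      3.277
  Equil        5.242      3.731
  solve Keq expr → x = 1.639; check Q = 2.656
Then change container volume by factor 1.25 (V_new/V_old).
Step 2:
                   J          C
  Initial      4.194      2.985
  Change     -0.1467     0.2934
  Equil        4.047      3.279
  solve Keq expr → x = 0.1467; check Q = 2.656
Then add 0.535 M of J.
Step 3:
                   J          C
  Initial      4.582      3.279
  Change    -0.08813     0.1763
  Equil        4.494      3.455
  solve Keq expr → x = 0.08813; check Q = 2.656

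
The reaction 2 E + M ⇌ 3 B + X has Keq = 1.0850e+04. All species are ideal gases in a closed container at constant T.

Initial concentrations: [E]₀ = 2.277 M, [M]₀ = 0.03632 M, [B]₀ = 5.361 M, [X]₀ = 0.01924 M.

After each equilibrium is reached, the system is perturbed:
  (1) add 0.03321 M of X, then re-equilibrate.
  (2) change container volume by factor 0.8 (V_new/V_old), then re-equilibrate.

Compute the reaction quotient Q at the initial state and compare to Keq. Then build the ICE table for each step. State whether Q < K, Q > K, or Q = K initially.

Q₀ = 15.74 vs Keq = 1.0850e+04 ⇒ Q<K, forward
Step 1:
                    E           M           B           X
  I             2.277     0.03632       5.361     0.01924
  C           -0.0723    -0.03615      0.1084     0.03615
  E             2.205  1.7184e-04       5.469     0.05539
  solve Keq expr → x = 0.03615; check Q = 1.0850e+04
Then add 0.03321 M of X.
Step 2:
                    E           M           B           X
  I             2.205  1.7184e-04       5.469      0.0886
  C        2.0523e-04  1.0262e-04 -3.0785e-04 -1.0262e-04
  E             2.205  2.7445e-04       5.469      0.0885
  solve Keq expr → x = -1.0262e-04; check Q = 1.0850e+04
Then change container volume by factor 0.8 (V_new/V_old).
Step 3:
                    E           M           B           X
  I             2.756  3.4307e-04       6.836      0.1106
  C        1.7067e-04  8.5334e-05 -2.5600e-04 -8.5334e-05
  E             2.756  4.2840e-04       6.836      0.1105
  solve Keq expr → x = -8.5334e-05; check Q = 1.0850e+04

Q₀ = 15.74; Q < K (proceeds forward)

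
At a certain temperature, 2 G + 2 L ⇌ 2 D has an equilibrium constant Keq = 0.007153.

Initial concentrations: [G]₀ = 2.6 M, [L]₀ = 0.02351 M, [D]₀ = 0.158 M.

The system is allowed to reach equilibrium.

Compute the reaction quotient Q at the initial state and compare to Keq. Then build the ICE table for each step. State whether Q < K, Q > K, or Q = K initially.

Q₀ = 6.681 vs Keq = 0.007153 ⇒ Q>K, reverse
Step 1:
                   G          L          D
  Initial        2.6    0.02351      0.158
  Change       0.124      0.124     -0.124
  Equil        2.724     0.1475    0.03399
  solve Keq expr → x = -0.06201; check Q = 0.007153

Q₀ = 6.681; Q > K (proceeds reverse)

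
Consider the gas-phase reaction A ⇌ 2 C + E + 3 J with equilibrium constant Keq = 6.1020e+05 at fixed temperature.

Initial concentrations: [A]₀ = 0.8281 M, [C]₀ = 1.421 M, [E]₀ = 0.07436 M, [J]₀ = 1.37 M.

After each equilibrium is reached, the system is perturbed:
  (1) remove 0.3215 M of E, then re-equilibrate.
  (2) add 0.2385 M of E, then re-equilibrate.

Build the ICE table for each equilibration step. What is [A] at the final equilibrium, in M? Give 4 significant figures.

[A]_eq = 7.2556e-04 M

Q₀ = 0.4662 vs Keq = 6.1020e+05 ⇒ Q<K, forward
Step 1:
                   A          C          E          J
  Initial     0.8281      1.421    0.07436       1.37
  Change     -0.8273      1.655     0.8273      2.482
  Equil   7.9884e-04      3.076     0.9017      3.852
  solve Keq expr → x = 0.8273; check Q = 6.1020e+05
Then remove 0.3215 M of E.
Step 2:
                   A          C          E          J
  Initial 7.9884e-04      3.076     0.5802      3.852
  Change  -2.8405e-04 5.6811e-04 2.8405e-04 8.5216e-04
  Equil   5.1478e-04      3.076     0.5804      3.853
  solve Keq expr → x = 2.8405e-04; check Q = 6.1020e+05
Then add 0.2385 M of E.
Step 3:
                   A          C          E          J
  Initial 5.1478e-04      3.076     0.8189      3.853
  Change  2.1078e-04 -4.2155e-04 -2.1078e-04 -6.3233e-04
  Equil   7.2556e-04      3.076     0.8187      3.852
  solve Keq expr → x = -2.1078e-04; check Q = 6.1020e+05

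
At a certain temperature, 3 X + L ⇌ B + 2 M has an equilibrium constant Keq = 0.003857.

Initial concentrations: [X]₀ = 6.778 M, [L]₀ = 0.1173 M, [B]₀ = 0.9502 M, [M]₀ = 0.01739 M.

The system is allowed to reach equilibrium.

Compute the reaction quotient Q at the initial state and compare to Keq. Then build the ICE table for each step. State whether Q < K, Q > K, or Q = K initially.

Q₀ = 7.8670e-06; Q < K (proceeds forward)

Q₀ = 7.8670e-06 vs Keq = 0.003857 ⇒ Q<K, forward
Step 1:
                    X           L           B           M
  init          6.778      0.1173      0.9502     0.01739
  Δ           -0.2522    -0.08408     0.08408      0.1682
  eq            6.526     0.03322       1.034      0.1855
  solve Keq expr → x = 0.08408; check Q = 0.003857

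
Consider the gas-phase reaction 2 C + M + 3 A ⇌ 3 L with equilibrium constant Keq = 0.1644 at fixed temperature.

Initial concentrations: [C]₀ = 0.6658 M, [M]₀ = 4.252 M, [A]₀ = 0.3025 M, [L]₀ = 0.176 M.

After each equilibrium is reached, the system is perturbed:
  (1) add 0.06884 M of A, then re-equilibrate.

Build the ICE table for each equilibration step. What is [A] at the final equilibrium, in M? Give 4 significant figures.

Q₀ = 0.1045 vs Keq = 0.1644 ⇒ Q<K, forward
Step 1:
                    C           M           A           L
  init         0.6658       4.252      0.3025       0.176
  Δ          -0.01056   -0.005281    -0.01584     0.01584
  eq           0.6552       4.247      0.2867      0.1918
  solve Keq expr → x = 0.005281; check Q = 0.1644
Then add 0.06884 M of A.
Step 2:
                    C           M           A           L
  init         0.6552       4.247      0.3555      0.1918
  Δ          -0.01682   -0.008412    -0.02524     0.02524
  eq           0.6384       4.238      0.3303      0.2171
  solve Keq expr → x = 0.008412; check Q = 0.1644

[A]_eq = 0.3303 M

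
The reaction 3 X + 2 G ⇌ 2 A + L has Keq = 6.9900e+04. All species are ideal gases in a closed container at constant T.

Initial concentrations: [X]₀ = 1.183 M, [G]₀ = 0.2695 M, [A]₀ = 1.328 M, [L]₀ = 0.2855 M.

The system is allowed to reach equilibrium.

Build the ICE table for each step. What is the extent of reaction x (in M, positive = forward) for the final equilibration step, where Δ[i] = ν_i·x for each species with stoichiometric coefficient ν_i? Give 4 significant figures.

Q₀ = 4.187 vs Keq = 6.9900e+04 ⇒ Q<K, forward
Step 1:
                   X          G          A          L
  Initial      1.183     0.2695      1.328     0.2855
  Change     -0.3959    -0.2639     0.2639      0.132
  Equil       0.7871   0.005571      1.592     0.4175
  solve Keq expr → x = 0.132; check Q = 6.9900e+04

x = 0.132 M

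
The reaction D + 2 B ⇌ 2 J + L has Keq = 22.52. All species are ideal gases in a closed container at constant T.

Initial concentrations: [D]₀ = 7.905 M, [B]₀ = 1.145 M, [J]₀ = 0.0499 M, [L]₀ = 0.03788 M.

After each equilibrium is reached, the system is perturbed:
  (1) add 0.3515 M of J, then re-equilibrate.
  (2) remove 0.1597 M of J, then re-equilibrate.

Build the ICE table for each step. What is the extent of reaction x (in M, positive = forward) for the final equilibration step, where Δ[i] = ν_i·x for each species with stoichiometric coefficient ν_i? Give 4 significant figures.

Q₀ = 9.1012e-06 vs Keq = 22.52 ⇒ Q<K, forward
Step 1:
                    D           B           J           L
  Initial       7.905       1.145      0.0499     0.03788
  Change      -0.5392      -1.078       1.078      0.5392
  Equil         7.366     0.06655       1.128      0.5771
  solve Keq expr → x = 0.5392; check Q = 22.52
Then add 0.3515 M of J.
Step 2:
                    D           B           J           L
  Initial       7.366     0.06655        1.48      0.5771
  Change     0.009429     0.01886    -0.01886   -0.009429
  Equil         7.375     0.08541       1.461      0.5677
  solve Keq expr → x = -0.009429; check Q = 22.52
Then remove 0.1597 M of J.
Step 3:
                    D           B           J           L
  Initial       7.375     0.08541       1.301      0.5677
  Change    -0.004264   -0.008529    0.008529    0.004264
  Equil         7.371     0.07688        1.31      0.5719
  solve Keq expr → x = 0.004264; check Q = 22.52

x = 0.004264 M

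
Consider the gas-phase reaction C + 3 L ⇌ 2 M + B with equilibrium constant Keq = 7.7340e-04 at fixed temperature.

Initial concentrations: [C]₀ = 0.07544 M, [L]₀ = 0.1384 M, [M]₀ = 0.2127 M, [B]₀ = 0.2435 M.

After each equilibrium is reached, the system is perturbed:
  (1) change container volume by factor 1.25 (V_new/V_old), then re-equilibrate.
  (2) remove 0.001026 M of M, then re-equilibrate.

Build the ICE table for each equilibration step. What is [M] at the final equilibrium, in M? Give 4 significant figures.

Q₀ = 55.08 vs Keq = 7.7340e-04 ⇒ Q>K, reverse
Step 1:
                   C          L          M          B
  init       0.07544     0.1384     0.2127     0.2435
  Δ           0.1018     0.3053    -0.2035    -0.1018
  eq          0.1772     0.4437   0.009189     0.1417
  solve Keq expr → x = -0.1018; check Q = 7.7340e-04
Then change container volume by factor 1.25 (V_new/V_old).
Step 2:
                   C          L          M          B
  init        0.1418     0.3549   0.007351     0.1134
  Δ       3.6334e-04    0.00109 -7.2668e-04 -3.6334e-04
  eq          0.1421      0.356   0.006624      0.113
  solve Keq expr → x = -3.6334e-04; check Q = 7.7340e-04
Then remove 0.001026 M of M.
Step 3:
                   C          L          M          B
  init        0.1421      0.356   0.005598      0.113
  Δ       -4.8038e-04  -0.001441 9.6076e-04 4.8038e-04
  eq          0.1416     0.3546   0.006559     0.1135
  solve Keq expr → x = 4.8038e-04; check Q = 7.7340e-04

[M]_eq = 0.006559 M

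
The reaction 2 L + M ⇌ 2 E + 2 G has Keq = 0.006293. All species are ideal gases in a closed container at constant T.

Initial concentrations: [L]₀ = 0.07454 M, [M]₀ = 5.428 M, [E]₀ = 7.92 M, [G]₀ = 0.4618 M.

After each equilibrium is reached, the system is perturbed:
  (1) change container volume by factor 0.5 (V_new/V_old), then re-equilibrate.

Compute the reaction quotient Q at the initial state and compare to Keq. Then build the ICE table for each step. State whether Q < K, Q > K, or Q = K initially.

Q₀ = 443.5; Q > K (proceeds reverse)

Q₀ = 443.5 vs Keq = 0.006293 ⇒ Q>K, reverse
Step 1:
                    L           M           E           G
  init        0.07454       5.428        7.92      0.4618
  Δ            0.4486      0.2243     -0.4486     -0.4486
  eq           0.5231       5.652       7.471     0.01321
  solve Keq expr → x = -0.2243; check Q = 0.006293
Then change container volume by factor 0.5 (V_new/V_old).
Step 2:
                    L           M           E           G
  init          1.046        11.3       14.94     0.02641
  Δ          0.007587    0.003794   -0.007587   -0.007587
  eq            1.054       11.31       14.94     0.01882
  solve Keq expr → x = -0.003794; check Q = 0.006293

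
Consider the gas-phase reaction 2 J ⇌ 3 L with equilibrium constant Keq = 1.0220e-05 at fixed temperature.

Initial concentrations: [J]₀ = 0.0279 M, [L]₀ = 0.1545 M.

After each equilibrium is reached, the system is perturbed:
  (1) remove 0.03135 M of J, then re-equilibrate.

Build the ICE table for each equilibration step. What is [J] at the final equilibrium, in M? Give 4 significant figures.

[J]_eq = 0.09651 M

Q₀ = 4.738 vs Keq = 1.0220e-05 ⇒ Q>K, reverse
Step 1:
                  J         L
  I          0.0279    0.1545
  C         0.09934    -0.149
  E          0.1272   0.00549
  solve Keq expr → x = -0.04967; check Q = 1.0220e-05
Then remove 0.03135 M of J.
Step 2:
                  J         L
  I         0.09589   0.00549
  C       6.1606e-04 -9.2409e-04
  E         0.09651  0.004566
  solve Keq expr → x = -3.0803e-04; check Q = 1.0220e-05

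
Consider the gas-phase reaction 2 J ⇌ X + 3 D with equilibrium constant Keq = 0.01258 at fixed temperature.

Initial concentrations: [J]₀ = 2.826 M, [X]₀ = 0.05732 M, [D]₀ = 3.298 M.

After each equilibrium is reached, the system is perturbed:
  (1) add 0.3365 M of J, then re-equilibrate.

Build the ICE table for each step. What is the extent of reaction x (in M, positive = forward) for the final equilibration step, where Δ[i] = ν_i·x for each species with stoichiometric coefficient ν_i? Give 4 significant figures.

Q₀ = 0.2575 vs Keq = 0.01258 ⇒ Q>K, reverse
Step 1:
                  J         X         D
  I           2.826   0.05732     3.298
  C          0.1076  -0.05381   -0.1614
  E           2.934  0.003509     3.137
  solve Keq expr → x = -0.05381; check Q = 0.01258
Then add 0.3365 M of J.
Step 2:
                  J         X         D
  I            3.27  0.003509     3.137
  C       -0.001672 8.3616e-04  0.002508
  E           3.268  0.004345     3.139
  solve Keq expr → x = 8.3616e-04; check Q = 0.01258

x = 8.3616e-04 M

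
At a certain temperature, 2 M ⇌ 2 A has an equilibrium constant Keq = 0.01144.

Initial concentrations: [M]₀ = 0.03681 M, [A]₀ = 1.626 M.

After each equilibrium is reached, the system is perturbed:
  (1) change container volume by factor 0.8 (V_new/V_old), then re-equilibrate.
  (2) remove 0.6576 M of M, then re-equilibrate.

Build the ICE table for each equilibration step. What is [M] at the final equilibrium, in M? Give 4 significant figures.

Q₀ = 1951 vs Keq = 0.01144 ⇒ Q>K, reverse
Step 1:
                  M         A
  init      0.03681     1.626
  Δ           1.465    -1.465
  eq          1.502    0.1607
  solve Keq expr → x = -0.7327; check Q = 0.01144
Then change container volume by factor 0.8 (V_new/V_old).
Step 2:
                  M         A
  init        1.878    0.2008
  Δ               0         0
  eq          1.878    0.2008
  solve Keq expr → x = 0; check Q = 0.01144
Then remove 0.6576 M of M.
Step 3:
                  M         A
  init         1.22    0.2008
  Δ         0.06354  -0.06354
  eq          1.284    0.1373
  solve Keq expr → x = -0.03177; check Q = 0.01144

[M]_eq = 1.284 M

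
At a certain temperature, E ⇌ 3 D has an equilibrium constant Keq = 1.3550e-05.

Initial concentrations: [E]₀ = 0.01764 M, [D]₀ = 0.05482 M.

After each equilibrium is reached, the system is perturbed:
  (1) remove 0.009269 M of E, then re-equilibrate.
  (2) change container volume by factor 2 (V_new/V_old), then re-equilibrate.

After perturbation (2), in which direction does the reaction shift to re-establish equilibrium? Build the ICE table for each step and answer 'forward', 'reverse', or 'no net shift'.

Direction: forward

Q₀ = 0.009339 vs Keq = 1.3550e-05 ⇒ Q>K, reverse
Step 1:
                   E          D
  I          0.01764    0.05482
  C          0.01572   -0.04715
  E          0.03336   0.007674
  solve Keq expr → x = -0.01572; check Q = 1.3550e-05
Then remove 0.009269 M of E.
Step 2:
                   E          D
  I          0.02409   0.007674
  C       2.5501e-04 -7.6503e-04
  E          0.02434   0.006909
  solve Keq expr → x = -2.5501e-04; check Q = 1.3550e-05
Then change container volume by factor 2 (V_new/V_old).
Step 3:
                   E          D
  I          0.01217   0.003455
  C       -6.4360e-04   0.001931
  E          0.01153   0.005385
  solve Keq expr → x = 6.4360e-04; check Q = 1.3550e-05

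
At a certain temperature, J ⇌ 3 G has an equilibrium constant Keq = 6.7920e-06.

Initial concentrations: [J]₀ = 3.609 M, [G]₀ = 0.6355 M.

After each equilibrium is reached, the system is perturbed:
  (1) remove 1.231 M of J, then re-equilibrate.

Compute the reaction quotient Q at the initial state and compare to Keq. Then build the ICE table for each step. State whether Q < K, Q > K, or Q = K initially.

Q₀ = 0.07111 vs Keq = 6.7920e-06 ⇒ Q>K, reverse
Step 1:
                   J          G
  Initial      3.609     0.6355
  Change       0.202    -0.6059
  Equil        3.811    0.02958
  solve Keq expr → x = -0.202; check Q = 6.7920e-06
Then remove 1.231 M of J.
Step 2:
                   J          G
  Initial       2.58    0.02958
  Change    0.001201  -0.003603
  Equil        2.581    0.02598
  solve Keq expr → x = -0.001201; check Q = 6.7920e-06

Q₀ = 0.07111; Q > K (proceeds reverse)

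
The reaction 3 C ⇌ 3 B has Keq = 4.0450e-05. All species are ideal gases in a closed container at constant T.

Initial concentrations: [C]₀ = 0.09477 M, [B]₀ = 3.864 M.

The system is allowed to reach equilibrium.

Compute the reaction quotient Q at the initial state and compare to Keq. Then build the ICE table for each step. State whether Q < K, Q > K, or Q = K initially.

Q₀ = 6.7780e+04 vs Keq = 4.0450e-05 ⇒ Q>K, reverse
Step 1:
                  C         B
  I         0.09477     3.864
  C           3.733    -3.733
  E           3.827    0.1314
  solve Keq expr → x = -1.244; check Q = 4.0450e-05

Q₀ = 6.7780e+04; Q > K (proceeds reverse)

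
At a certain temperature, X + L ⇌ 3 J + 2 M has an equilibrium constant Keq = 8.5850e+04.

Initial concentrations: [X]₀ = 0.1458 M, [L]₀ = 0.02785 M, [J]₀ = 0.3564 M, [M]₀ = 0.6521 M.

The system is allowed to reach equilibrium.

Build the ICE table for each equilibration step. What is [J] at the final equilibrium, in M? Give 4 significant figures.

[J]_eq = 0.4399 M

Q₀ = 4.741 vs Keq = 8.5850e+04 ⇒ Q<K, forward
Step 1:
                  X         L         J         M
  init       0.1458   0.02785    0.3564    0.6521
  Δ        -0.02785  -0.02785   0.08354   0.05569
  eq          0.118 4.2124e-06    0.4399    0.7078
  solve Keq expr → x = 0.02785; check Q = 8.5850e+04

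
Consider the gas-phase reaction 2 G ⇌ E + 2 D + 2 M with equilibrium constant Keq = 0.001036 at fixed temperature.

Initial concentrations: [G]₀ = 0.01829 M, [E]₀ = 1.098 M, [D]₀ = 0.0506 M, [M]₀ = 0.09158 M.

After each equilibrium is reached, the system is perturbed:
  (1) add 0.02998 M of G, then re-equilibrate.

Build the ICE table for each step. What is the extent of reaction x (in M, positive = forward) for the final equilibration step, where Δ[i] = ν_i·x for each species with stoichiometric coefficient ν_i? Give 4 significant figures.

Q₀ = 0.07048 vs Keq = 0.001036 ⇒ Q>K, reverse
Step 1:
                  G         E         D         M
  init      0.01829     1.098    0.0506   0.09158
  Δ         0.02805  -0.01402  -0.02805  -0.02805
  eq        0.04634     1.084   0.02255   0.06353
  solve Keq expr → x = -0.01402; check Q = 0.001036
Then add 0.02998 M of G.
Step 2:
                  G         E         D         M
  init      0.07632     1.084   0.02255   0.06353
  Δ        -0.00742   0.00371   0.00742   0.00742
  eq         0.0689     1.088   0.02997   0.07095
  solve Keq expr → x = 0.00371; check Q = 0.001036

x = 0.00371 M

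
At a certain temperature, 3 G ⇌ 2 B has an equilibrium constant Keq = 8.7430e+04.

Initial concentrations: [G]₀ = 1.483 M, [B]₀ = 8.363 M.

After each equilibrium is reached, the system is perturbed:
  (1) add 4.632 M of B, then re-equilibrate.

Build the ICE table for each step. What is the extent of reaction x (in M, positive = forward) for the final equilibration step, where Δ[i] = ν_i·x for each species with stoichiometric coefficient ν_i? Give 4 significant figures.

Q₀ = 21.44 vs Keq = 8.7430e+04 ⇒ Q<K, forward
Step 1:
                    G           B
  init          1.483       8.363
  Δ            -1.383      0.9223
  eq          0.09954       9.285
  solve Keq expr → x = 0.4612; check Q = 8.7430e+04
Then add 4.632 M of B.
Step 2:
                    G           B
  init        0.09954       13.92
  Δ            0.0307    -0.02047
  eq           0.1302        13.9
  solve Keq expr → x = -0.01023; check Q = 8.7430e+04

x = -0.01023 M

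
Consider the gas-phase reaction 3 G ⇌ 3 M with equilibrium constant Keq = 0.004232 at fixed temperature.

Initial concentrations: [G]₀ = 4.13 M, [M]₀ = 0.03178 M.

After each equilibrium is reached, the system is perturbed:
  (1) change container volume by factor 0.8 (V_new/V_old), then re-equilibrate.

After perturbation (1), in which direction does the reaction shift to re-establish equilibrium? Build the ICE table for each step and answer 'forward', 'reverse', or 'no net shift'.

Direction: no net shift

Q₀ = 4.5563e-07 vs Keq = 0.004232 ⇒ Q<K, forward
Step 1:
                    G           M
  init           4.13     0.03178
  Δ           -0.5477      0.5477
  eq            3.582      0.5794
  solve Keq expr → x = 0.1826; check Q = 0.004232
Then change container volume by factor 0.8 (V_new/V_old).
Step 2:
                    G           M
  init          4.478      0.7243
  Δ                 0           0
  eq            4.478      0.7243
  solve Keq expr → x = 0; check Q = 0.004232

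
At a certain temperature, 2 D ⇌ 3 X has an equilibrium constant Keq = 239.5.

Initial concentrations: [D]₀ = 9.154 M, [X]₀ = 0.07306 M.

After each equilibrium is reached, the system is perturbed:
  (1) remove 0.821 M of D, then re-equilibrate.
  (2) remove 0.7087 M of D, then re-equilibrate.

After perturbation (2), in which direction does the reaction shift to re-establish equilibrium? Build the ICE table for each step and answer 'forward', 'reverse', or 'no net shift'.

Q₀ = 4.6539e-06 vs Keq = 239.5 ⇒ Q<K, forward
Step 1:
                    D           X
  I             9.154     0.07306
  C            -6.954       10.43
  E               2.2        10.5
  solve Keq expr → x = 3.477; check Q = 239.5
Then remove 0.821 M of D.
Step 2:
                    D           X
  I             1.379        10.5
  C            0.5617     -0.8426
  E             1.941       9.662
  solve Keq expr → x = -0.2809; check Q = 239.5
Then remove 0.7087 M of D.
Step 3:
                    D           X
  I             1.232       9.662
  C            0.4911     -0.7366
  E             1.723       8.925
  solve Keq expr → x = -0.2455; check Q = 239.5

Direction: reverse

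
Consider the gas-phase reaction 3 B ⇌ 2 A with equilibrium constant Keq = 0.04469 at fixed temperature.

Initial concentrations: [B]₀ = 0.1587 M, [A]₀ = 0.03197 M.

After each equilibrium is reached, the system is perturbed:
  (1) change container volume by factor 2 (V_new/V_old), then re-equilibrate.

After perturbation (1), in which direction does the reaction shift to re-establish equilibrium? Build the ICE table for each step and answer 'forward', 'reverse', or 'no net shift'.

Q₀ = 0.2557 vs Keq = 0.04469 ⇒ Q>K, reverse
Step 1:
                    B           A
  I            0.1587     0.03197
  C           0.02333    -0.01555
  E             0.182     0.01642
  solve Keq expr → x = -0.007776; check Q = 0.04469
Then change container volume by factor 2 (V_new/V_old).
Step 2:
                    B           A
  I           0.09101    0.008209
  C          0.003151     -0.0021
  E           0.09416    0.006109
  solve Keq expr → x = -0.00105; check Q = 0.04469

Direction: reverse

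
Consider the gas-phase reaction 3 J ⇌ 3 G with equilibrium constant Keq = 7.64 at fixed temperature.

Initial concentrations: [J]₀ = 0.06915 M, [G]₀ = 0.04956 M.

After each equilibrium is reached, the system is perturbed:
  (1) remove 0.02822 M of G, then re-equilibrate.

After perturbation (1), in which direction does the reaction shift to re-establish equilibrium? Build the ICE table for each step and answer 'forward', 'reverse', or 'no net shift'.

Direction: forward

Q₀ = 0.3681 vs Keq = 7.64 ⇒ Q<K, forward
Step 1:
                    J           G
  I           0.06915     0.04956
  C          -0.02917     0.02917
  E           0.03998     0.07873
  solve Keq expr → x = 0.009725; check Q = 7.64
Then remove 0.02822 M of G.
Step 2:
                    J           G
  I           0.03998     0.05051
  C         -0.009503    0.009503
  E           0.03047     0.06002
  solve Keq expr → x = 0.003168; check Q = 7.64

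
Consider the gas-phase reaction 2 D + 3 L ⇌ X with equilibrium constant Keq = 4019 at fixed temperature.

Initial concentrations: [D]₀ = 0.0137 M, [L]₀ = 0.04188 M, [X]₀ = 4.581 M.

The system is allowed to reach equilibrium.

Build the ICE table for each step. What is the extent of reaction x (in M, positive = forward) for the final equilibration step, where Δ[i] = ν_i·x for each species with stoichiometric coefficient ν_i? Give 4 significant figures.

Q₀ = 3.3228e+08 vs Keq = 4019 ⇒ Q>K, reverse
Step 1:
                    D           L           X
  Initial      0.0137     0.04188       4.581
  Change       0.1793      0.2689    -0.08963
  Equil         0.193      0.3108       4.491
  solve Keq expr → x = -0.08963; check Q = 4019

x = -0.08963 M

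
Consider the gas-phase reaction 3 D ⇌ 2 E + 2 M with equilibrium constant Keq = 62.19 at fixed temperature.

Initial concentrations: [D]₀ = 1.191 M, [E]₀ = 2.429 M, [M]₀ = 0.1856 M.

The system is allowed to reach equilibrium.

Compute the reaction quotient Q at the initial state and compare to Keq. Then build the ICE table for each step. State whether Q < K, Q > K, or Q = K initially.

Q₀ = 0.1203; Q < K (proceeds forward)

Q₀ = 0.1203 vs Keq = 62.19 ⇒ Q<K, forward
Step 1:
                  D         E         M
  init        1.191     2.429    0.1856
  Δ         -0.7797    0.5198    0.5198
  eq         0.4113     2.949    0.7054
  solve Keq expr → x = 0.2599; check Q = 62.19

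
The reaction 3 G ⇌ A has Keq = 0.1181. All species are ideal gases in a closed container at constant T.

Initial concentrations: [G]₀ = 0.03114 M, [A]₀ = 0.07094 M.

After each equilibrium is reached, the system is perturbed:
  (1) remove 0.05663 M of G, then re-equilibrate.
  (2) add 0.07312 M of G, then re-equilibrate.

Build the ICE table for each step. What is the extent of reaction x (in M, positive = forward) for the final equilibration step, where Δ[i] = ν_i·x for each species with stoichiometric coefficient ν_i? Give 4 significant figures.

x = 0.0012 M

Q₀ = 2349 vs Keq = 0.1181 ⇒ Q>K, reverse
Step 1:
                  G         A
  I         0.03114   0.07094
  C           0.208  -0.06933
  E          0.2391  0.001615
  solve Keq expr → x = -0.06933; check Q = 0.1181
Then remove 0.05663 M of G.
Step 2:
                  G         A
  I          0.1825  0.001615
  C        0.002598 -8.6586e-04
  E          0.1851 7.4878e-04
  solve Keq expr → x = -8.6586e-04; check Q = 0.1181
Then add 0.07312 M of G.
Step 3:
                  G         A
  I          0.2582 7.4878e-04
  C       -0.003601    0.0012
  E          0.2546  0.001949
  solve Keq expr → x = 0.0012; check Q = 0.1181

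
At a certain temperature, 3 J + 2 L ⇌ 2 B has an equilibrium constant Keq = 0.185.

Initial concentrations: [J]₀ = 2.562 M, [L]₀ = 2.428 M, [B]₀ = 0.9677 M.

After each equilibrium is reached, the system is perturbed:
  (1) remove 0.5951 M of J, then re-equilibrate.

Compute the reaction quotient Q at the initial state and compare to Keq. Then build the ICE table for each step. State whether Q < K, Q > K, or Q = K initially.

Q₀ = 0.009446 vs Keq = 0.185 ⇒ Q<K, forward
Step 1:
                  J         L         B
  init        2.562     2.428    0.9677
  Δ         -0.9422   -0.6282    0.6282
  eq           1.62       1.8     1.596
  solve Keq expr → x = 0.3141; check Q = 0.185
Then remove 0.5951 M of J.
Step 2:
                  J         L         B
  init        1.025       1.8     1.596
  Δ          0.3323    0.2215   -0.2215
  eq          1.357     2.021     1.374
  solve Keq expr → x = -0.1108; check Q = 0.185

Q₀ = 0.009446; Q < K (proceeds forward)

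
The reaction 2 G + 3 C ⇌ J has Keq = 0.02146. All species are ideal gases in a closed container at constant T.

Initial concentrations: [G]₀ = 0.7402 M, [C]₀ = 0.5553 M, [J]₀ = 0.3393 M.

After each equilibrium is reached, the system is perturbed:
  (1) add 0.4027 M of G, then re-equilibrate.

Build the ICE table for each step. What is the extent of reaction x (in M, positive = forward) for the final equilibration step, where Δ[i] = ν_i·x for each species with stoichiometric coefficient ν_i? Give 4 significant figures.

x = 0.0276 M

Q₀ = 3.617 vs Keq = 0.02146 ⇒ Q>K, reverse
Step 1:
                   G          C          J
  I           0.7402     0.5553     0.3393
  C            0.518     0.7769     -0.259
  E            1.258      1.332    0.08032
  solve Keq expr → x = -0.259; check Q = 0.02146
Then add 0.4027 M of G.
Step 2:
                   G          C          J
  I            1.661      1.332    0.08032
  C         -0.05519   -0.08279     0.0276
  E            1.606      1.249     0.1079
  solve Keq expr → x = 0.0276; check Q = 0.02146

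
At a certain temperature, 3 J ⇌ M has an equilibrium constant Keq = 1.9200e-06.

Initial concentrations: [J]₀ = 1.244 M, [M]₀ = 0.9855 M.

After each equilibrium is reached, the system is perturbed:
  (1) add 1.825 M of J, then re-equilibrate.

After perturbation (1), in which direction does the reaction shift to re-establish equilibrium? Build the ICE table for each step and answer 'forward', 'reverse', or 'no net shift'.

Direction: forward

Q₀ = 0.5119 vs Keq = 1.9200e-06 ⇒ Q>K, reverse
Step 1:
                    J           M
  Initial       1.244      0.9855
  Change        2.956     -0.9854
  Equil           4.2  1.4226e-04
  solve Keq expr → x = -0.9854; check Q = 1.9200e-06
Then add 1.825 M of J.
Step 2:
                    J           M
  Initial       6.025  1.4226e-04
  Change  -8.3253e-04  2.7751e-04
  Equil         6.024  4.1977e-04
  solve Keq expr → x = 2.7751e-04; check Q = 1.9200e-06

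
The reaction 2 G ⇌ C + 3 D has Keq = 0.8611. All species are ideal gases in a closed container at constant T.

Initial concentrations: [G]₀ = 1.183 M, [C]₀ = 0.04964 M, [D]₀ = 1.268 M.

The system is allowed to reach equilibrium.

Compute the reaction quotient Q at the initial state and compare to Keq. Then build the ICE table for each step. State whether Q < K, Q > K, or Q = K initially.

Q₀ = 0.07231 vs Keq = 0.8611 ⇒ Q<K, forward
Step 1:
                   G          C          D
  init         1.183    0.04964      1.268
  Δ          -0.2458     0.1229     0.3687
  eq          0.9372     0.1725      1.637
  solve Keq expr → x = 0.1229; check Q = 0.8611

Q₀ = 0.07231; Q < K (proceeds forward)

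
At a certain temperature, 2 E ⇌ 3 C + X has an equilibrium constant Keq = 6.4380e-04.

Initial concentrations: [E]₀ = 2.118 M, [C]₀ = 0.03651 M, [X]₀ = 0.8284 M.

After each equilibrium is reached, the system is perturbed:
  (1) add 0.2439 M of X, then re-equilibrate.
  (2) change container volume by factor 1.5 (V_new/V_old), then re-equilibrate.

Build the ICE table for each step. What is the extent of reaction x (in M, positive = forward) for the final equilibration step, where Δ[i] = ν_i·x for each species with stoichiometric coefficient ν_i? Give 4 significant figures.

x = 0.008811 M

Q₀ = 8.9872e-06 vs Keq = 6.4380e-04 ⇒ Q<K, forward
Step 1:
                  E         C         X
  I           2.118   0.03651    0.8284
  C          -0.073    0.1095    0.0365
  E           2.045     0.146    0.8649
  solve Keq expr → x = 0.0365; check Q = 6.4380e-04
Then add 0.2439 M of X.
Step 2:
                  E         C         X
  I           2.045     0.146     1.109
  C        0.007419  -0.01113 -0.003709
  E           2.052    0.1349     1.105
  solve Keq expr → x = -0.003709; check Q = 6.4380e-04
Then change container volume by factor 1.5 (V_new/V_old).
Step 3:
                  E         C         X
  I           1.368   0.08992    0.7367
  C        -0.01762   0.02643  0.008811
  E           1.351    0.1164    0.7455
  solve Keq expr → x = 0.008811; check Q = 6.4380e-04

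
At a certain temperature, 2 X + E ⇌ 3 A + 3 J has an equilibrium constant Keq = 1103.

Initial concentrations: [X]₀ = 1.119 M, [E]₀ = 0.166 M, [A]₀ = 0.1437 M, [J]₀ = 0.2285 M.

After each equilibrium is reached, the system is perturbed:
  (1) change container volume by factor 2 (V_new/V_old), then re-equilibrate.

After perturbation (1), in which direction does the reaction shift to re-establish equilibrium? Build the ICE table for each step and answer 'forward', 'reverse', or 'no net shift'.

Direction: forward

Q₀ = 1.7032e-04 vs Keq = 1103 ⇒ Q<K, forward
Step 1:
                   X          E          A          J
  Initial      1.119      0.166     0.1437     0.2285
  Change     -0.3317    -0.1659     0.4976     0.4976
  Equil       0.7873 1.4762e-04     0.6413     0.7261
  solve Keq expr → x = 0.1659; check Q = 1103
Then change container volume by factor 2 (V_new/V_old).
Step 2:
                   X          E          A          J
  Initial     0.3936 7.3812e-05     0.3206      0.363
  Change  -1.2910e-04 -6.4548e-05 1.9364e-04 1.9364e-04
  Equil       0.3935 9.2641e-06     0.3208     0.3632
  solve Keq expr → x = 6.4548e-05; check Q = 1103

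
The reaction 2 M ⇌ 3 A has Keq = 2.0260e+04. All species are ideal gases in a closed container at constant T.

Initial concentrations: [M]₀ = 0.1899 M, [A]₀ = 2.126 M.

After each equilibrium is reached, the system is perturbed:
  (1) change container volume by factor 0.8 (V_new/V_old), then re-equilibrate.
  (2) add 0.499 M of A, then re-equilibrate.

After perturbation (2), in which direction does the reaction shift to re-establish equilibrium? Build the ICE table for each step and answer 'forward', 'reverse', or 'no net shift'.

Direction: reverse

Q₀ = 266.5 vs Keq = 2.0260e+04 ⇒ Q<K, forward
Step 1:
                  M         A
  Initial    0.1899     2.126
  Change    -0.1642    0.2463
  Equil     0.02567     2.372
  solve Keq expr → x = 0.08211; check Q = 2.0260e+04
Then change container volume by factor 0.8 (V_new/V_old).
Step 2:
                  M         A
  Initial   0.03209     2.965
  Change   0.003687 -0.005531
  Equil     0.03578      2.96
  solve Keq expr → x = -0.001844; check Q = 2.0260e+04
Then add 0.499 M of A.
Step 3:
                  M         A
  Initial   0.03578     3.459
  Change    0.00915  -0.01372
  Equil     0.04493     3.445
  solve Keq expr → x = -0.004575; check Q = 2.0260e+04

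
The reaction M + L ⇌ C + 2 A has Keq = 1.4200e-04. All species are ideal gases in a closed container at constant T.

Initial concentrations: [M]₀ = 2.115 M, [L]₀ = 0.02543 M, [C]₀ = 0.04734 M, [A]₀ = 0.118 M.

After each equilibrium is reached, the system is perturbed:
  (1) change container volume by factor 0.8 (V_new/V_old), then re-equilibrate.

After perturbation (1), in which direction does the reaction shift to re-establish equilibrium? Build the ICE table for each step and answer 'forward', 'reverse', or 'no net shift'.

Q₀ = 0.01226 vs Keq = 1.4200e-04 ⇒ Q>K, reverse
Step 1:
                   M          L          C          A
  I            2.115    0.02543    0.04734      0.118
  C          0.03723    0.03723   -0.03723   -0.07447
  E            2.152    0.06266    0.01011    0.04353
  solve Keq expr → x = -0.03723; check Q = 1.4200e-04
Then change container volume by factor 0.8 (V_new/V_old).
Step 2:
                   M          L          C          A
  I             2.69    0.07833    0.01263    0.05441
  C         0.001298   0.001298  -0.001298  -0.002596
  E            2.692    0.07963    0.01133    0.05182
  solve Keq expr → x = -0.001298; check Q = 1.4200e-04

Direction: reverse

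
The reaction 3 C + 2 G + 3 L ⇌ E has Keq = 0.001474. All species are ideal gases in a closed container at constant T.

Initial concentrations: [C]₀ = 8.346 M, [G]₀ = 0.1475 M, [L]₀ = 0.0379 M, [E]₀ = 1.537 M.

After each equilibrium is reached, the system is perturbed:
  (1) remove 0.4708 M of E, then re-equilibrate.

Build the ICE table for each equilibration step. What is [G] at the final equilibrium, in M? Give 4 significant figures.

Q₀ = 2232 vs Keq = 0.001474 ⇒ Q>K, reverse
Step 1:
                   C          G          L          E
  init         8.346     0.1475     0.0379      1.537
  Δ             1.06     0.7066       1.06    -0.3533
  eq           9.406     0.8541      1.098      1.184
  solve Keq expr → x = -0.3533; check Q = 0.001474
Then remove 0.4708 M of E.
Step 2:
                   C          G          L          E
  init         9.406     0.8541      1.098     0.7129
  Δ         -0.09638   -0.06425   -0.09638    0.03213
  eq            9.31     0.7898      1.001      0.745
  solve Keq expr → x = 0.03213; check Q = 0.001474

[G]_eq = 0.7898 M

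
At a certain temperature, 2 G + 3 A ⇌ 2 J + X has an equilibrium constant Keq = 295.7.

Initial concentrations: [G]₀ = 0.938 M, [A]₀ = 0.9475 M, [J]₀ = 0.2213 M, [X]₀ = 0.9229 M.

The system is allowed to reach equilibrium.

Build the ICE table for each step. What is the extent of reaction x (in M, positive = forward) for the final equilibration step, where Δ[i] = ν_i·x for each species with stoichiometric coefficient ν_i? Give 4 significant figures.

x = 0.2444 M

Q₀ = 0.06039 vs Keq = 295.7 ⇒ Q<K, forward
Step 1:
                  G         A         J         X
  I           0.938    0.9475    0.2213    0.9229
  C         -0.4887   -0.7331    0.4887    0.2444
  E          0.4493    0.2144      0.71     1.167
  solve Keq expr → x = 0.2444; check Q = 295.7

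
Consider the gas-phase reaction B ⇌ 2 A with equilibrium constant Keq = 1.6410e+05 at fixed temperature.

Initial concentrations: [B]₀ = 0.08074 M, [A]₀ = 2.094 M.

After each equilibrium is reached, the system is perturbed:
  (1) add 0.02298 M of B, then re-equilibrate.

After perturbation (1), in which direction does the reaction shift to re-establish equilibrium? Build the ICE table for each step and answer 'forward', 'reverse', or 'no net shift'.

Q₀ = 54.31 vs Keq = 1.6410e+05 ⇒ Q<K, forward
Step 1:
                    B           A
  init        0.08074       2.094
  Δ          -0.08071      0.1614
  eq       3.0999e-05       2.255
  solve Keq expr → x = 0.08071; check Q = 1.6410e+05
Then add 0.02298 M of B.
Step 2:
                    B           A
  init        0.02301       2.255
  Δ          -0.02298     0.04596
  eq       3.2275e-05       2.301
  solve Keq expr → x = 0.02298; check Q = 1.6410e+05

Direction: forward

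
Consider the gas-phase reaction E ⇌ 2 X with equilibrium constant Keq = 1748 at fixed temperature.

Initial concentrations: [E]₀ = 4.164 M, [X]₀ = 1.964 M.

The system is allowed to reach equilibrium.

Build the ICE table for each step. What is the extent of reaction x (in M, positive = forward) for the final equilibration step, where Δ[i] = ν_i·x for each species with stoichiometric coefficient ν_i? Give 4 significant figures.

x = 4.105 M

Q₀ = 0.9263 vs Keq = 1748 ⇒ Q<K, forward
Step 1:
                    E           X
  I             4.164       1.964
  C            -4.105        8.21
  E           0.05921       10.17
  solve Keq expr → x = 4.105; check Q = 1748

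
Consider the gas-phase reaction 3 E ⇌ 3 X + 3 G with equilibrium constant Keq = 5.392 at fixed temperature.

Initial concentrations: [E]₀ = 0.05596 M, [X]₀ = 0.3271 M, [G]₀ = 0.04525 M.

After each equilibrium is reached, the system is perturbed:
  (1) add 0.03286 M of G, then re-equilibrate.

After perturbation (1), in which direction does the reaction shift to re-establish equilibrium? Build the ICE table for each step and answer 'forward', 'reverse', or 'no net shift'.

Direction: reverse

Q₀ = 0.0185 vs Keq = 5.392 ⇒ Q<K, forward
Step 1:
                  E         X         G
  init      0.05596    0.3271   0.04525
  Δ         -0.0385    0.0385    0.0385
  eq        0.01746    0.3656   0.08375
  solve Keq expr → x = 0.01283; check Q = 5.392
Then add 0.03286 M of G.
Step 2:
                  E         X         G
  init      0.01746    0.3656    0.1166
  Δ        0.005386 -0.005386 -0.005386
  eq        0.02285    0.3602    0.1112
  solve Keq expr → x = -0.001795; check Q = 5.392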